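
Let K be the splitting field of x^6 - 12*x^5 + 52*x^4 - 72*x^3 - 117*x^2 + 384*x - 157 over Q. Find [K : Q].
24

The degree of the splitting field over Q equals the order of the Galois group, so first determine the group. The polynomial f is an irreducible sextic over Q, so G = Gal(f/Q) is one of the 16 transitive subgroups 6T1, ..., 6T16 of S_6. The discriminant of f is 51513463034944 = 7177288^2, a perfect square, so G is contained in A_6. The transitive groups of degree 6 contained in A_6 are: A_4 (6T4, order 12), S_4 (6T7, order 24), (C_3 x C_3) : C_4 (6T10, order 36), PSL(2,5) (6T12, order 60), A_6 (6T15, order 360). By Dedekind's theorem, for a prime p not dividing disc(f) the degrees of the irreducible factors of f mod p form the cycle type of an element of G. Factoring f modulo the 79 such primes p <= 421 (skipping 2, 19, 23, which divide the discriminant), each new pattern first appears at: mod 3: f = (x^3 + x^2 + x + 2)(x^3 + 2x^2 + x + 1), pattern 3+3; mod 5: f = (x^2 + 4x + 2)(x^4 + 4x^3 + 4x^2 + 4x + 4), pattern 4+2; mod 43: f = (x + 3)(x + 33)(x^2 + 13x + 27)(x^2 + 25x + 39), pattern 2+2+1+1; mod 223: f = (x + 46)(x + 48)(x + 80)(x + 86)(x + 195)(x + 202), pattern 1+1+1+1+1+1. No other pattern occurs in this range, so the set of observed cycle types is {3+3, 4+2, 2+2+1+1, 1+1+1+1+1+1}. The candidates containing elements of all these cycle types are S_4 (6T7) of order 24, (C_3 x C_3) : C_4 (6T10) of order 36, A_6 (6T15) of order 360; the others are excluded. The observed types are precisely the cycle types that occur in S_4 (6T7). Each of the other remaining candidates has further cycle types, and by the Chebotarev density theorem the matching factorization patterns would occur for a proportion of primes equal to their share of the group: (C_3 x C_3) : C_4 (6T10) additionally contains elements of type 3+1+1+1 (4 of its 36 elements, about 11% of primes); A_6 (6T15) additionally contains elements of type 5+1, 3+1+1+1 (184 of its 360 elements, about 51% of primes). None of the 79 primes tested shows any such pattern (for each of these groups the chance of that is below 10^-4), which rules them out. Hence G = S_4 (6T7), of order 24. The Galois group S_4 (6T7) has order 24, so the splitting field has degree 24 over Q.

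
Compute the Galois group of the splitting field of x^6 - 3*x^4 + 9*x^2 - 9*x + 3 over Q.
The polynomial f is an irreducible sextic over Q, so G = Gal(f/Q) is one of the 16 transitive subgroups 6T1, ..., 6T16 of S_6. The discriminant of f is -7105563, which is not a perfect square, so G is not contained in A_6. The transitive groups of degree 6 not contained in A_6 are: C_6 (6T1, order 6), S_3 (6T2, order 6), D_6 (6T3, order 12), C_3 x S_3 (6T5, order 18), A_4 x C_2 (6T6, order 24), S_4 (6T8, order 24), S_3 x S_3 (6T9, order 36), S_4 x C_2 (6T11, order 48), (S_3 x S_3) : C_2 (6T13, order 72), PGL(2,5) (6T14, order 120), S_6 (6T16, order 720). By Dedekind's theorem, for a prime p not dividing disc(f) the degrees of the irreducible factors of f mod p form the cycle type of an element of G. Factoring f modulo the 37 such primes p <= 167 (skipping 3, 19, which divide the discriminant), each new pattern first appears at: mod 2: f = (x^6 + x^4 + x^2 + x + 1), pattern 6; mod 7: f = (x^3 + 5x + 5)(x^3 + 6x + 2), pattern 3+3; mod 17: f = (x^2 + x + 6)(x^2 + 6x + 12)(x^2 + 10x + 5), pattern 2+2+2; mod 37: f = (x + 5)(x + 12)(x + 18)(x + 20)(x + 21)(x + 35), pattern 1+1+1+1+1+1. No other pattern occurs in this range, so the set of observed cycle types is {6, 3+3, 2+2+2, 1+1+1+1+1+1}. The candidates containing elements of all these cycle types are C_6 (6T1) of order 6, D_6 (6T3) of order 12, C_3 x S_3 (6T5) of order 18, A_4 x C_2 (6T6) of order 24, S_3 x S_3 (6T9) of order 36, S_4 x C_2 (6T11) of order 48, (S_3 x S_3) : C_2 (6T13) of order 72, PGL(2,5) (6T14) of order 120, S_6 (6T16) of order 720; the others are excluded. The observed types are precisely the cycle types that occur in C_6 (6T1). Each of the other remaining candidates has further cycle types, and by the Chebotarev density theorem the matching factorization patterns would occur for a proportion of primes equal to their share of the group: D_6 (6T3) additionally contains elements of type 2+2+1+1 (3 of its 12 elements, about 25% of primes); C_3 x S_3 (6T5) additionally contains elements of type 3+1+1+1 (4 of its 18 elements, about 22% of primes); A_4 x C_2 (6T6) additionally contains elements of type 2+2+1+1, 2+1+1+1+1 (6 of its 24 elements, about 25% of primes); S_3 x S_3 (6T9) additionally contains elements of type 3+1+1+1, 2+2+1+1 (13 of its 36 elements, about 36% of primes); S_4 x C_2 (6T11) additionally contains elements of type 4+2, 4+1+1, 2+2+1+1, 2+1+1+1+1 (24 of its 48 elements, about 50% of primes); (S_3 x S_3) : C_2 (6T13) additionally contains elements of type 4+2, 3+2+1, 3+1+1+1, 2+2+1+1, 2+1+1+1+1 (49 of its 72 elements, about 68% of primes); PGL(2,5) (6T14) additionally contains elements of type 5+1, 4+1+1, 2+2+1+1 (69 of its 120 elements, about 58% of primes); S_6 (6T16) additionally contains elements of type 5+1, 4+2, 4+1+1, 3+2+1, 3+1+1+1, 2+2+1+1, 2+1+1+1+1 (544 of its 720 elements, about 76% of primes). None of the 37 primes tested shows any such pattern (for each of these groups the chance of that is below 10^-4), which rules them out. Hence G = C_6 (6T1), of order 6.

C_6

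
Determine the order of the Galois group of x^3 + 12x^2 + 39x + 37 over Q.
3

The degree of the splitting field over Q equals the order of the Galois group, so first determine the group. The polynomial is an irreducible cubic over Q and its discriminant is 729 = 27^2, a perfect square. For an irreducible cubic, a square discriminant forces the Galois group to be A_3, the cyclic group of order 3. The Galois group C_3 (3T1) has order 3, so the splitting field has degree 3 over Q.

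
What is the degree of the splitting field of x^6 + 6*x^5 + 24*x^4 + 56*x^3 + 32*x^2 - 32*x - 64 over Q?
The degree of the splitting field over Q equals the order of the Galois group, so first determine the group. The polynomial f is an irreducible sextic over Q, so G = Gal(f/Q) is one of the 16 transitive subgroups 6T1, ..., 6T16 of S_6. The discriminant of f is 870211913777152, which is not a perfect square, so G is not contained in A_6. The transitive groups of degree 6 not contained in A_6 are: C_6 (6T1, order 6), S_3 (6T2, order 6), D_6 (6T3, order 12), C_3 x S_3 (6T5, order 18), A_4 x C_2 (6T6, order 24), S_4 (6T8, order 24), S_3 x S_3 (6T9, order 36), S_4 x C_2 (6T11, order 48), (S_3 x S_3) : C_2 (6T13, order 72), PGL(2,5) (6T14, order 120), S_6 (6T16, order 720). By Dedekind's theorem, for a prime p not dividing disc(f) the degrees of the irreducible factors of f mod p form the cycle type of an element of G. Factoring f modulo the 22 such primes p <= 89 (skipping 2, 37, which divide the discriminant), each new pattern first appears at: mod 3: f = (x^3 + x^2 + x + 2)(x^3 + 2x^2 + 1), pattern 3+3; mod 5: f = (x^2 + 2)(x^2 + 2x + 3)(x^2 + 4x + 1), pattern 2+2+2; mod 17: f = (x + 4)(x + 15)(x^4 + 4x^3 + 7x^2 + 6x + 8), pattern 4+1+1; mod 67: f = (x + 10)(x + 59)(x^2 + 2x + 26)(x^2 + 2x + 66), pattern 2+2+1+1. No other pattern occurs in this range, so the set of observed cycle types is {3+3, 2+2+2, 4+1+1, 2+2+1+1}. The candidates containing elements of all these cycle types are S_4 (6T8) of order 24, S_4 x C_2 (6T11) of order 48, PGL(2,5) (6T14) of order 120, S_6 (6T16) of order 720; the others are excluded. The observed types are precisely the cycle types that occur in S_4 (6T8) (apart from the identity). Each of the other remaining candidates has further cycle types, and by the Chebotarev density theorem the matching factorization patterns would occur for a proportion of primes equal to their share of the group: S_4 x C_2 (6T11) additionally contains elements of type 6, 4+2, 2+1+1+1+1 (17 of its 48 elements, about 35% of primes); PGL(2,5) (6T14) additionally contains elements of type 6, 5+1 (44 of its 120 elements, about 37% of primes); S_6 (6T16) additionally contains elements of type 6, 5+1, 4+2, 3+2+1, 3+1+1+1, 2+1+1+1+1 (529 of its 720 elements, about 73% of primes). None of the 22 primes tested shows any such pattern (for each of these groups the chance of that is below 10^-4), which rules them out. Hence G = S_4 (6T8), of order 24. The Galois group S_4 (6T8) has order 24, so the splitting field has degree 24 over Q.

24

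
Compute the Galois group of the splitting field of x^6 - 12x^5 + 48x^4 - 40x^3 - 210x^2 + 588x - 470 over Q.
The polynomial f is an irreducible sextic over Q, so G = Gal(f/Q) is one of the 16 transitive subgroups 6T1, ..., 6T16 of S_6. The discriminant of f is 32289945753600, which is not a perfect square, so G is not contained in A_6. The transitive groups of degree 6 not contained in A_6 are: C_6 (6T1, order 6), S_3 (6T2, order 6), D_6 (6T3, order 12), C_3 x S_3 (6T5, order 18), A_4 x C_2 (6T6, order 24), S_4 (6T8, order 24), S_3 x S_3 (6T9, order 36), S_4 x C_2 (6T11, order 48), (S_3 x S_3) : C_2 (6T13, order 72), PGL(2,5) (6T14, order 120), S_6 (6T16, order 720). By Dedekind's theorem, for a prime p not dividing disc(f) the degrees of the irreducible factors of f mod p form the cycle type of an element of G. Factoring f modulo the 14 such primes p <= 59 (skipping 2, 3, 5, which divide the discriminant), each new pattern first appears at: mod 7: f = (x^6 + 2x^5 + 6x^4 + 2x^3 + 6), pattern 6; mod 19: f = (x + 2)(x + 12)(x + 18)(x^3 + 13x^2 + 2x + 18), pattern 3+1+1+1; mod 23: f = (x + 5)(x + 18)(x^2 + 12x + 2)(x^2 + 22x + 14), pattern 2+2+1+1; mod 31: f = (x^2 + 11x + 4)(x^2 + 18x + 24)(x^2 + 21x + 19), pattern 2+2+2; mod 43: f = (x^3 + 37x^2 + 27x + 25)(x^3 + 37x^2 + 28x + 7), pattern 3+3. No other pattern occurs in this range, so the set of observed cycle types is {6, 3+1+1+1, 2+2+1+1, 2+2+2, 3+3}. The candidates containing elements of all these cycle types are S_3 x S_3 (6T9) of order 36, (S_3 x S_3) : C_2 (6T13) of order 72, S_6 (6T16) of order 720; the others are excluded. The observed types are precisely the cycle types that occur in S_3 x S_3 (6T9) (apart from the identity). Each of the other remaining candidates has further cycle types, and by the Chebotarev density theorem the matching factorization patterns would occur for a proportion of primes equal to their share of the group: (S_3 x S_3) : C_2 (6T13) additionally contains elements of type 4+2, 3+2+1, 2+1+1+1+1 (36 of its 72 elements, about 50% of primes); S_6 (6T16) additionally contains elements of type 5+1, 4+2, 4+1+1, 3+2+1, 2+1+1+1+1 (459 of its 720 elements, about 64% of primes). None of the 14 primes tested shows any such pattern (for each of these groups the chance of that is below 10^-4), which rules them out. Hence G = S_3 x S_3 (6T9), of order 36.

6T9: S_3 x S_3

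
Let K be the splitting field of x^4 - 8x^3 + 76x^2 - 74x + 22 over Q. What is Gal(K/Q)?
S_4, the symmetric group on 4 letters

The polynomial is an irreducible quartic over Q and its discriminant is 745042256, which is not a perfect square, so the Galois group is not contained in A_4. The resolvent cubic y^3 - 76*y^2 + 504*y - 196 is irreducible over Q. An irreducible resolvent with non-square discriminant gives S_4.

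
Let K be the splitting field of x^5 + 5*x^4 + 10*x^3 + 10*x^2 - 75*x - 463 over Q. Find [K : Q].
The degree of the splitting field over Q equals the order of the Galois group, so first determine the group. The polynomial f is an irreducible quintic over Q, so G = Gal(f/Q) is a transitive subgroup of S_5: one of C_5 (5T1, order 5), D_5 (5T2, order 10), F_20 (5T3, order 20), A_5 (5T4, order 60) or S_5 (5T5, order 120). The discriminant of f is 67108864000000 = 8192000^2, a perfect square, so G is contained in A_5. The transitive groups of degree 5 contained in A_5 are: C_5 (5T1, order 5), D_5 (5T2, order 10), A_5 (5T4, order 60). By Dedekind's theorem, for a prime p not dividing disc(f) the degrees of the irreducible factors of f mod p form the cycle type of an element of G. Factoring f modulo the 23 such primes p <= 97 (skipping 2, 5, which divide the discriminant), each new pattern first appears at: mod 3: f = (x + 1)(x^2 + 1)(x^2 + x + 2), pattern 2+2+1; mod 7: f = (x^5 + 5x^4 + 3x^3 + 3x^2 + 2x + 6), pattern 5. No other pattern occurs in this range, so the set of observed cycle types is {2+2+1, 5}. The candidates containing elements of all these cycle types are D_5 (5T2) of order 10, A_5 (5T4) of order 60; the others are excluded. The observed types are precisely the cycle types that occur in D_5 (5T2) (apart from the identity). Each of the other remaining candidates has further cycle types, and by the Chebotarev density theorem the matching factorization patterns would occur for a proportion of primes equal to their share of the group: A_5 (5T4) additionally contains elements of type 3+1+1 (20 of its 60 elements, about 33% of primes). None of the 23 primes tested shows any such pattern (for each of these groups the chance of that is below 10^-4), which rules them out. Hence G = D_5 (5T2), of order 10. The Galois group D_5 (5T2) has order 10, so the splitting field has degree 10 over Q.

10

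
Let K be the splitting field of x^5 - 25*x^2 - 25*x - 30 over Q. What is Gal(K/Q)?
5T3: F_20

The polynomial f is an irreducible quintic over Q, so G = Gal(f/Q) is a transitive subgroup of S_5: one of C_5 (5T1, order 5), D_5 (5T2, order 10), F_20 (5T3, order 20), A_5 (5T4, order 60) or S_5 (5T5, order 120). The discriminant of f is 12189453125, which is not a perfect square, so G is not contained in A_5. The transitive groups of degree 5 not contained in A_5 are: F_20 (5T3, order 20), S_5 (5T5, order 120). By Dedekind's theorem, for a prime p not dividing disc(f) the degrees of the irreducible factors of f mod p form the cycle type of an element of G. Factoring f modulo the 18 such primes p <= 67 (skipping 5, which divides the discriminant), each new pattern first appears at: mod 2: f = (x)(x^4 + x + 1), pattern 4+1; mod 11: f = (x^5 + 8x^2 + 8x + 3), pattern 5; mod 19: f = (x + 15)(x^2 + 5)(x^2 + 4x + 11), pattern 2+2+1; mod 31: f = (x + 1)(x + 6)(x + 7)(x + 23)(x + 25), pattern 1+1+1+1+1. No other pattern occurs in this range, so the set of observed cycle types is {4+1, 5, 2+2+1, 1+1+1+1+1}. The candidates containing elements of all these cycle types are F_20 (5T3) of order 20, S_5 (5T5) of order 120; the others are excluded. The observed types are precisely the cycle types that occur in F_20 (5T3). Each of the other remaining candidates has further cycle types, and by the Chebotarev density theorem the matching factorization patterns would occur for a proportion of primes equal to their share of the group: S_5 (5T5) additionally contains elements of type 3+2, 3+1+1, 2+1+1+1 (50 of its 120 elements, about 42% of primes). None of the 18 primes tested shows any such pattern (for each of these groups the chance of that is below 10^-4), which rules them out. Hence G = F_20 (5T3), of order 20.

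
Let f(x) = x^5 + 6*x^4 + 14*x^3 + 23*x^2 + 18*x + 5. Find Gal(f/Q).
The polynomial f is an irreducible quintic over Q, so G = Gal(f/Q) is a transitive subgroup of S_5: one of C_5 (5T1, order 5), D_5 (5T2, order 10), F_20 (5T3, order 20), A_5 (5T4, order 60) or S_5 (5T5, order 120). The discriminant of f is 373321 = 611^2, a perfect square, so G is contained in A_5. The transitive groups of degree 5 contained in A_5 are: C_5 (5T1, order 5), D_5 (5T2, order 10), A_5 (5T4, order 60). By Dedekind's theorem, for a prime p not dividing disc(f) the degrees of the irreducible factors of f mod p form the cycle type of an element of G. Factoring f modulo the 23 such primes p <= 97 (skipping 13, 47, which divide the discriminant), each new pattern first appears at: mod 2: f = (x^5 + x^2 + 1), pattern 5; mod 5: f = (x)(x^2 + 3)(x^2 + x + 1), pattern 2+2+1; mod 83: f = (x + 4)(x + 8)(x + 10)(x + 71)(x + 79), pattern 1+1+1+1+1. No other pattern occurs in this range, so the set of observed cycle types is {5, 2+2+1, 1+1+1+1+1}. The candidates containing elements of all these cycle types are D_5 (5T2) of order 10, A_5 (5T4) of order 60; the others are excluded. The observed types are precisely the cycle types that occur in D_5 (5T2). Each of the other remaining candidates has further cycle types, and by the Chebotarev density theorem the matching factorization patterns would occur for a proportion of primes equal to their share of the group: A_5 (5T4) additionally contains elements of type 3+1+1 (20 of its 60 elements, about 33% of primes). None of the 23 primes tested shows any such pattern (for each of these groups the chance of that is below 10^-4), which rules them out. Hence G = D_5 (5T2), of order 10.

D_5 (order 10)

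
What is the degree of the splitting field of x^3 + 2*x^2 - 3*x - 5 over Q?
The degree of the splitting field over Q equals the order of the Galois group, so first determine the group. The polynomial is an irreducible cubic over Q and its discriminant is 169 = 13^2, a perfect square. For an irreducible cubic, a square discriminant forces the Galois group to be A_3, the cyclic group of order 3. The Galois group C_3 (3T1) has order 3, so the splitting field has degree 3 over Q.

3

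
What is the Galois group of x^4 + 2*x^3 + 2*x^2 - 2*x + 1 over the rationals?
The polynomial is an irreducible quartic over Q and its discriminant is 2304 = 48^2, a perfect square, so the Galois group is contained in A_4. The resolvent cubic y^3 - 2*y^2 - 8*y splits completely over Q, which gives the Klein four-group V_4.

V_4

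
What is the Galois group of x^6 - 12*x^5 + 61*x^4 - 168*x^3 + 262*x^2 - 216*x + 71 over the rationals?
The polynomial f is an irreducible sextic over Q, so G = Gal(f/Q) is one of the 16 transitive subgroups 6T1, ..., 6T16 of S_6. The discriminant of f is 153664 = 392^2, a perfect square, so G is contained in A_6. The transitive groups of degree 6 contained in A_6 are: A_4 (6T4, order 12), S_4 (6T7, order 24), (C_3 x C_3) : C_4 (6T10, order 36), PSL(2,5) (6T12, order 60), A_6 (6T15, order 360). By Dedekind's theorem, for a prime p not dividing disc(f) the degrees of the irreducible factors of f mod p form the cycle type of an element of G. Factoring f modulo the 33 such primes p <= 149 (skipping 2, 7, which divide the discriminant), each new pattern first appears at: mod 3: f = (x^3 + 2x + 1)(x^3 + 2x + 2), pattern 3+3; mod 13: f = (x + 4)(x + 5)(x^2 + 9x + 9)(x^2 + 9x + 10), pattern 2+2+1+1. No other pattern occurs in this range, so the set of observed cycle types is {3+3, 2+2+1+1}. The candidates containing elements of all these cycle types are A_4 (6T4) of order 12, S_4 (6T7) of order 24, (C_3 x C_3) : C_4 (6T10) of order 36, PSL(2,5) (6T12) of order 60, A_6 (6T15) of order 360; the others are excluded. The observed types are precisely the cycle types that occur in A_4 (6T4) (apart from the identity). Each of the other remaining candidates has further cycle types, and by the Chebotarev density theorem the matching factorization patterns would occur for a proportion of primes equal to their share of the group: S_4 (6T7) additionally contains elements of type 4+2 (6 of its 24 elements, about 25% of primes); (C_3 x C_3) : C_4 (6T10) additionally contains elements of type 4+2, 3+1+1+1 (22 of its 36 elements, about 61% of primes); PSL(2,5) (6T12) additionally contains elements of type 5+1 (24 of its 60 elements, about 40% of primes); A_6 (6T15) additionally contains elements of type 5+1, 4+2, 3+1+1+1 (274 of its 360 elements, about 76% of primes). None of the 33 primes tested shows any such pattern (for each of these groups the chance of that is below 10^-4), which rules them out. Hence G = A_4 (6T4), of order 12.

A_4 (also written A4)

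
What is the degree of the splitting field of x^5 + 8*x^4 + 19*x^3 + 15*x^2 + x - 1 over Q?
5

The degree of the splitting field over Q equals the order of the Galois group, so first determine the group. The polynomial f is an irreducible quintic over Q, so G = Gal(f/Q) is a transitive subgroup of S_5: one of C_5 (5T1, order 5), D_5 (5T2, order 10), F_20 (5T3, order 20), A_5 (5T4, order 60) or S_5 (5T5, order 120). The discriminant of f is 14641 = 121^2, a perfect square, so G is contained in A_5. The transitive groups of degree 5 contained in A_5 are: C_5 (5T1, order 5), D_5 (5T2, order 10), A_5 (5T4, order 60). By Dedekind's theorem, for a prime p not dividing disc(f) the degrees of the irreducible factors of f mod p form the cycle type of an element of G. Factoring f modulo the 14 such primes p <= 47 (skipping 11, which divides the discriminant), each new pattern first appears at: mod 2: f = (x^5 + x^3 + x^2 + x + 1), pattern 5; mod 23: f = (x + 3)(x + 17)(x + 18)(x + 19)(x + 20), pattern 1+1+1+1+1. No other pattern occurs in this range, so the set of observed cycle types is {5, 1+1+1+1+1}. The candidates containing elements of all these cycle types are C_5 (5T1) of order 5, D_5 (5T2) of order 10, A_5 (5T4) of order 60; the others are excluded. The observed types are precisely the cycle types that occur in C_5 (5T1). Each of the other remaining candidates has further cycle types, and by the Chebotarev density theorem the matching factorization patterns would occur for a proportion of primes equal to their share of the group: D_5 (5T2) additionally contains elements of type 2+2+1 (5 of its 10 elements, about 50% of primes); A_5 (5T4) additionally contains elements of type 3+1+1, 2+2+1 (35 of its 60 elements, about 58% of primes). None of the 14 primes tested shows any such pattern (for each of these groups the chance of that is below 10^-4), which rules them out. Hence G = C_5 (5T1), of order 5. The Galois group C_5 (5T1) has order 5, so the splitting field has degree 5 over Q.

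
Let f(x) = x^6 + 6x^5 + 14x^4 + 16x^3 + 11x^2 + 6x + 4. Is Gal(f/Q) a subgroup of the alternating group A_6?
No

The polynomial is irreducible of degree 6 over Q. Its discriminant is -5120000, which is not a perfect square. A Galois group lies in the alternating group exactly when the discriminant is a square in Q, so the Galois group (S_4) is not contained in A_6.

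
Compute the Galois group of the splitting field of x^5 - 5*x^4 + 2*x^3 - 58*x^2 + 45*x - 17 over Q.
S_5, the symmetric group on 5 letters

The polynomial f is an irreducible quintic over Q, so G = Gal(f/Q) is a transitive subgroup of S_5: one of C_5 (5T1, order 5), D_5 (5T2, order 10), F_20 (5T3, order 20), A_5 (5T4, order 60) or S_5 (5T5, order 120). The discriminant of f is 770141323264, which is not a perfect square, so G is not contained in A_5. The transitive groups of degree 5 not contained in A_5 are: F_20 (5T3, order 20), S_5 (5T5, order 120). By Dedekind's theorem, for a prime p not dividing disc(f) the degrees of the irreducible factors of f mod p form the cycle type of an element of G. Factoring f modulo the 3 such primes p <= 7 (skipping 2, which divides the discriminant), each new pattern first appears at: mod 3: f = (x^5 + x^4 + 2x^3 + 2x^2 + 1), pattern 5; mod 7: f = (x^2 + 6x + 4)(x^3 + 3x^2 + x + 1), pattern 3+2. No other pattern occurs in this range, so the set of observed cycle types is {5, 3+2}. Among the candidates above, the only group containing elements of all these cycle types is S_5 (5T5) — F_20 (5T3) lacks at least one of them. Hence G = S_5 (5T5), of order 120.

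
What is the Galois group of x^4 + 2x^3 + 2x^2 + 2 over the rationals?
The polynomial is an irreducible quartic over Q and its discriminant is 3136 = 56^2, a perfect square, so the Galois group is contained in A_4. The resolvent cubic y^3 - 2*y^2 - 8*y + 8 is irreducible over Q. An irreducible resolvent with square discriminant gives A_4.

A_4 (order 12)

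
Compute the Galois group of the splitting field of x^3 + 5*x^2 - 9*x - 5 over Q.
The polynomial is an irreducible cubic over Q and its discriminant is 10816 = 104^2, a perfect square. For an irreducible cubic, a square discriminant forces the Galois group to be A_3, the cyclic group of order 3.

C_3, A_3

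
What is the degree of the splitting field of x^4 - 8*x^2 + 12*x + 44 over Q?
24

The degree of the splitting field over Q equals the order of the Galois group, so first determine the group. The polynomial is an irreducible quartic over Q and its discriminant is 1266944, which is not a perfect square, so the Galois group is not contained in A_4. The resolvent cubic y^3 + 8*y^2 - 176*y - 1552 is irreducible over Q. An irreducible resolvent with non-square discriminant gives S_4. The Galois group S_4 (4T5) has order 24, so the splitting field has degree 24 over Q.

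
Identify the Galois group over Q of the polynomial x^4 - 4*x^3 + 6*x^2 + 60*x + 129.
A_4 (also written A4)

The polynomial is an irreducible quartic over Q and its discriminant is 1358954496 = 36864^2, a perfect square, so the Galois group is contained in A_4. The resolvent cubic y^3 - 6*y^2 - 756*y - 2568 is irreducible over Q. An irreducible resolvent with square discriminant gives A_4.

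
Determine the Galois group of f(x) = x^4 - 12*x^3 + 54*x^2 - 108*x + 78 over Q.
D_4 (also written D4)

The polynomial is an irreducible quartic over Q and its discriminant is -6912, which is not a perfect square, so the Galois group is not contained in A_4. The resolvent cubic y^3 - 54*y^2 + 984*y - 6048 has exactly one rational root, so the Galois group is C_4 or D_4. The quartic remains irreducible over Q(sqrt(disc)), so the group is D_4.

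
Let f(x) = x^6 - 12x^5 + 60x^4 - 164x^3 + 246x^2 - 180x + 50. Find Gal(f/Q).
The polynomial f is an irreducible sextic over Q, so G = Gal(f/Q) is one of the 16 transitive subgroups 6T1, ..., 6T16 of S_6. The discriminant of f is 4516300800, which is not a perfect square, so G is not contained in A_6. The transitive groups of degree 6 not contained in A_6 are: C_6 (6T1, order 6), S_3 (6T2, order 6), D_6 (6T3, order 12), C_3 x S_3 (6T5, order 18), A_4 x C_2 (6T6, order 24), S_4 (6T8, order 24), S_3 x S_3 (6T9, order 36), S_4 x C_2 (6T11, order 48), (S_3 x S_3) : C_2 (6T13, order 72), PGL(2,5) (6T14, order 120), S_6 (6T16, order 720). By Dedekind's theorem, for a prime p not dividing disc(f) the degrees of the irreducible factors of f mod p form the cycle type of an element of G. Factoring f modulo the 79 such primes p <= 431 (skipping 2, 3, 5, 11, which divide the discriminant), each new pattern first appears at: mod 7: f = (x^3 + x^2 + 3)(x^3 + x^2 + 3x + 5), pattern 3+3; mod 13: f = (x^6 + x^5 + 8x^4 + 5x^3 + 12x^2 + 2x + 11), pattern 6; mod 17: f = (x + 2)(x + 12)(x^2 + 9x + 10)(x^2 + 16x + 8), pattern 2+2+1+1; mod 29: f = (x^2 + 2x + 4)(x^2 + 19x + 8)(x^2 + 25x + 7), pattern 2+2+2; mod 31: f = (x + 1)(x + 12)(x + 21)(x + 23)(x + 27)(x + 28), pattern 1+1+1+1+1+1. No other pattern occurs in this range, so the set of observed cycle types is {3+3, 6, 2+2+1+1, 2+2+2, 1+1+1+1+1+1}. The candidates containing elements of all these cycle types are D_6 (6T3) of order 12, A_4 x C_2 (6T6) of order 24, S_3 x S_3 (6T9) of order 36, S_4 x C_2 (6T11) of order 48, (S_3 x S_3) : C_2 (6T13) of order 72, PGL(2,5) (6T14) of order 120, S_6 (6T16) of order 720; the others are excluded. The observed types are precisely the cycle types that occur in D_6 (6T3). Each of the other remaining candidates has further cycle types, and by the Chebotarev density theorem the matching factorization patterns would occur for a proportion of primes equal to their share of the group: A_4 x C_2 (6T6) additionally contains elements of type 2+1+1+1+1 (3 of its 24 elements, about 12% of primes); S_3 x S_3 (6T9) additionally contains elements of type 3+1+1+1 (4 of its 36 elements, about 11% of primes); S_4 x C_2 (6T11) additionally contains elements of type 4+2, 4+1+1, 2+1+1+1+1 (15 of its 48 elements, about 31% of primes); (S_3 x S_3) : C_2 (6T13) additionally contains elements of type 4+2, 3+2+1, 3+1+1+1, 2+1+1+1+1 (40 of its 72 elements, about 56% of primes); PGL(2,5) (6T14) additionally contains elements of type 5+1, 4+1+1 (54 of its 120 elements, about 45% of primes); S_6 (6T16) additionally contains elements of type 5+1, 4+2, 4+1+1, 3+2+1, 3+1+1+1, 2+1+1+1+1 (499 of its 720 elements, about 69% of primes). None of the 79 primes tested shows any such pattern (for each of these groups the chance of that is below 10^-4), which rules them out. Hence G = D_6 (6T3), of order 12.

D_6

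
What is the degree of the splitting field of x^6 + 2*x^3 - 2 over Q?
The degree of the splitting field over Q equals the order of the Galois group, so first determine the group. The polynomial f is an irreducible sextic over Q, so G = Gal(f/Q) is one of the 16 transitive subgroups 6T1, ..., 6T16 of S_6. The discriminant of f is 5038848, which is not a perfect square, so G is not contained in A_6. The transitive groups of degree 6 not contained in A_6 are: C_6 (6T1, order 6), S_3 (6T2, order 6), D_6 (6T3, order 12), C_3 x S_3 (6T5, order 18), A_4 x C_2 (6T6, order 24), S_4 (6T8, order 24), S_3 x S_3 (6T9, order 36), S_4 x C_2 (6T11, order 48), (S_3 x S_3) : C_2 (6T13, order 72), PGL(2,5) (6T14, order 120), S_6 (6T16, order 720). By Dedekind's theorem, for a prime p not dividing disc(f) the degrees of the irreducible factors of f mod p form the cycle type of an element of G. Factoring f modulo the 23 such primes p <= 97 (skipping 2, 3, which divide the discriminant), each new pattern first appears at: mod 5: f = (x^6 + 2x^3 + 3), pattern 6; mod 11: f = (x + 6)(x + 8)(x^2 + 3x + 9)(x^2 + 5x + 3), pattern 2+2+1+1; mod 13: f = (x + 7)(x + 8)(x + 11)(x^3 + 10), pattern 3+1+1+1; mod 31: f = (x^2 + 17x + 27)(x^2 + 22x + 11)(x^2 + 23x + 24), pattern 2+2+2; mod 97: f = (x^3 + 11)(x^3 + 88), pattern 3+3. No other pattern occurs in this range, so the set of observed cycle types is {6, 2+2+1+1, 3+1+1+1, 2+2+2, 3+3}. The candidates containing elements of all these cycle types are S_3 x S_3 (6T9) of order 36, (S_3 x S_3) : C_2 (6T13) of order 72, S_6 (6T16) of order 720; the others are excluded. The observed types are precisely the cycle types that occur in S_3 x S_3 (6T9) (apart from the identity). Each of the other remaining candidates has further cycle types, and by the Chebotarev density theorem the matching factorization patterns would occur for a proportion of primes equal to their share of the group: (S_3 x S_3) : C_2 (6T13) additionally contains elements of type 4+2, 3+2+1, 2+1+1+1+1 (36 of its 72 elements, about 50% of primes); S_6 (6T16) additionally contains elements of type 5+1, 4+2, 4+1+1, 3+2+1, 2+1+1+1+1 (459 of its 720 elements, about 64% of primes). None of the 23 primes tested shows any such pattern (for each of these groups the chance of that is below 10^-4), which rules them out. Hence G = S_3 x S_3 (6T9), of order 36. The Galois group S_3 x S_3 (6T9) has order 36, so the splitting field has degree 36 over Q.

36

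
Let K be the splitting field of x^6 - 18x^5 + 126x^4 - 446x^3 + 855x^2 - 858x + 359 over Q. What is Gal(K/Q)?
A_4 x C_2 (also written A4xC2)

The polynomial f is an irreducible sextic over Q, so G = Gal(f/Q) is one of the 16 transitive subgroups 6T1, ..., 6T16 of S_6. The discriminant of f is -151585344, which is not a perfect square, so G is not contained in A_6. The transitive groups of degree 6 not contained in A_6 are: C_6 (6T1, order 6), S_3 (6T2, order 6), D_6 (6T3, order 12), C_3 x S_3 (6T5, order 18), A_4 x C_2 (6T6, order 24), S_4 (6T8, order 24), S_3 x S_3 (6T9, order 36), S_4 x C_2 (6T11, order 48), (S_3 x S_3) : C_2 (6T13, order 72), PGL(2,5) (6T14, order 120), S_6 (6T16, order 720). By Dedekind's theorem, for a prime p not dividing disc(f) the degrees of the irreducible factors of f mod p form the cycle type of an element of G. Factoring f modulo the 33 such primes p <= 151 (skipping 2, 3, 19, which divide the discriminant), each new pattern first appears at: mod 5: f = (x^3 + 2x + 1)(x^3 + 2x^2 + 4x + 4), pattern 3+3; mod 7: f = (x^6 + 3x^5 + 2x^3 + x^2 + 3x + 2), pattern 6; mod 17: f = (x + 9)(x + 13)(x^2 + 3x + 10)(x^2 + 8x + 5), pattern 2+2+1+1; mod 71: f = (x^2 + 5x + 64)(x^2 + 15x + 48)(x^2 + 33x + 60), pattern 2+2+2; mod 107: f = (x + 12)(x + 40)(x + 76)(x + 88)(x^2 + 87x + 92), pattern 2+1+1+1+1. No other pattern occurs in this range, so the set of observed cycle types is {3+3, 6, 2+2+1+1, 2+2+2, 2+1+1+1+1}. The candidates containing elements of all these cycle types are A_4 x C_2 (6T6) of order 24, S_4 x C_2 (6T11) of order 48, (S_3 x S_3) : C_2 (6T13) of order 72, S_6 (6T16) of order 720; the others are excluded. The observed types are precisely the cycle types that occur in A_4 x C_2 (6T6) (apart from the identity). Each of the other remaining candidates has further cycle types, and by the Chebotarev density theorem the matching factorization patterns would occur for a proportion of primes equal to their share of the group: S_4 x C_2 (6T11) additionally contains elements of type 4+2, 4+1+1 (12 of its 48 elements, about 25% of primes); (S_3 x S_3) : C_2 (6T13) additionally contains elements of type 4+2, 3+2+1, 3+1+1+1 (34 of its 72 elements, about 47% of primes); S_6 (6T16) additionally contains elements of type 5+1, 4+2, 4+1+1, 3+2+1, 3+1+1+1 (484 of its 720 elements, about 67% of primes). None of the 33 primes tested shows any such pattern (for each of these groups the chance of that is below 10^-4), which rules them out. Hence G = A_4 x C_2 (6T6), of order 24.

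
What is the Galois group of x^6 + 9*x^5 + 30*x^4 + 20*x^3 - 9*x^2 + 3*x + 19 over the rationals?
6T1: C_6

The polynomial f is an irreducible sextic over Q, so G = Gal(f/Q) is one of the 16 transitive subgroups 6T1, ..., 6T16 of S_6. The discriminant of f is -63822230816067, which is not a perfect square, so G is not contained in A_6. The transitive groups of degree 6 not contained in A_6 are: C_6 (6T1, order 6), S_3 (6T2, order 6), D_6 (6T3, order 12), C_3 x S_3 (6T5, order 18), A_4 x C_2 (6T6, order 24), S_4 (6T8, order 24), S_3 x S_3 (6T9, order 36), S_4 x C_2 (6T11, order 48), (S_3 x S_3) : C_2 (6T13, order 72), PGL(2,5) (6T14, order 120), S_6 (6T16, order 720). By Dedekind's theorem, for a prime p not dividing disc(f) the degrees of the irreducible factors of f mod p form the cycle type of an element of G. Factoring f modulo the 37 such primes p <= 173 (skipping 3, 19, 37, which divide the discriminant), each new pattern first appears at: mod 2: f = (x^6 + x^5 + x^2 + x + 1), pattern 6; mod 7: f = (x^3 + 4x^2 + x + 3)(x^3 + 5x^2 + 2x + 4), pattern 3+3; mod 17: f = (x^2 + x + 2)(x^2 + 3x + 10)(x^2 + 5x + 12), pattern 2+2+2; mod 73: f = (x + 2)(x + 10)(x + 38)(x + 51)(x + 55)(x + 72), pattern 1+1+1+1+1+1. No other pattern occurs in this range, so the set of observed cycle types is {6, 3+3, 2+2+2, 1+1+1+1+1+1}. The candidates containing elements of all these cycle types are C_6 (6T1) of order 6, D_6 (6T3) of order 12, C_3 x S_3 (6T5) of order 18, A_4 x C_2 (6T6) of order 24, S_3 x S_3 (6T9) of order 36, S_4 x C_2 (6T11) of order 48, (S_3 x S_3) : C_2 (6T13) of order 72, PGL(2,5) (6T14) of order 120, S_6 (6T16) of order 720; the others are excluded. The observed types are precisely the cycle types that occur in C_6 (6T1). Each of the other remaining candidates has further cycle types, and by the Chebotarev density theorem the matching factorization patterns would occur for a proportion of primes equal to their share of the group: D_6 (6T3) additionally contains elements of type 2+2+1+1 (3 of its 12 elements, about 25% of primes); C_3 x S_3 (6T5) additionally contains elements of type 3+1+1+1 (4 of its 18 elements, about 22% of primes); A_4 x C_2 (6T6) additionally contains elements of type 2+2+1+1, 2+1+1+1+1 (6 of its 24 elements, about 25% of primes); S_3 x S_3 (6T9) additionally contains elements of type 3+1+1+1, 2+2+1+1 (13 of its 36 elements, about 36% of primes); S_4 x C_2 (6T11) additionally contains elements of type 4+2, 4+1+1, 2+2+1+1, 2+1+1+1+1 (24 of its 48 elements, about 50% of primes); (S_3 x S_3) : C_2 (6T13) additionally contains elements of type 4+2, 3+2+1, 3+1+1+1, 2+2+1+1, 2+1+1+1+1 (49 of its 72 elements, about 68% of primes); PGL(2,5) (6T14) additionally contains elements of type 5+1, 4+1+1, 2+2+1+1 (69 of its 120 elements, about 58% of primes); S_6 (6T16) additionally contains elements of type 5+1, 4+2, 4+1+1, 3+2+1, 3+1+1+1, 2+2+1+1, 2+1+1+1+1 (544 of its 720 elements, about 76% of primes). None of the 37 primes tested shows any such pattern (for each of these groups the chance of that is below 10^-4), which rules them out. Hence G = C_6 (6T1), of order 6.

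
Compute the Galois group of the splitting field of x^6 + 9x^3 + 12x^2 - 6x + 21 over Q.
The polynomial f is an irreducible sextic over Q, so G = Gal(f/Q) is one of the 16 transitive subgroups 6T1, ..., 6T16 of S_6. The discriminant of f is -945145936107, which is not a perfect square, so G is not contained in A_6. The transitive groups of degree 6 not contained in A_6 are: C_6 (6T1, order 6), S_3 (6T2, order 6), D_6 (6T3, order 12), C_3 x S_3 (6T5, order 18), A_4 x C_2 (6T6, order 24), S_4 (6T8, order 24), S_3 x S_3 (6T9, order 36), S_4 x C_2 (6T11, order 48), (S_3 x S_3) : C_2 (6T13, order 72), PGL(2,5) (6T14, order 120), S_6 (6T16, order 720). By Dedekind's theorem, for a prime p not dividing disc(f) the degrees of the irreducible factors of f mod p form the cycle type of an element of G. Factoring f modulo the 27 such primes p <= 127 (skipping 3, 17, 19, 43, which divide the discriminant), each new pattern first appears at: mod 2: f = (x^6 + x^3 + 1), pattern 6; mod 7: f = (x)(x^2 + 4)(x^3 + 3x + 2), pattern 3+2+1; mod 11: f = (x^2 + 2x + 10)(x^4 + 9x^3 + 5x^2 + 8x + 1), pattern 4+2; mod 13: f = (x + 4)(x + 6)(x^2 + 7x + 11)(x^2 + 9x + 2), pattern 2+2+1+1; mod 61: f = (x + 6)(x + 20)(x + 35)(x + 49)(x^2 + 12x + 29), pattern 2+1+1+1+1; mod 97: f = (x + 13)(x + 25)(x + 59)(x^3 + 52x + 40), pattern 3+1+1+1; mod 113: f = (x^2 + 37)(x^2 + 52x + 35)(x^2 + 61x + 33), pattern 2+2+2; mod 127: f = (x^3 + 49x + 24)(x^3 + 78x + 112), pattern 3+3. No other pattern occurs in this range, so the set of observed cycle types is {6, 3+2+1, 4+2, 2+2+1+1, 2+1+1+1+1, 3+1+1+1, 2+2+2, 3+3}. The candidates containing elements of all these cycle types are (S_3 x S_3) : C_2 (6T13) of order 72, S_6 (6T16) of order 720; the others are excluded. The observed types are precisely the cycle types that occur in (S_3 x S_3) : C_2 (6T13) (apart from the identity). Each of the other remaining candidates has further cycle types, and by the Chebotarev density theorem the matching factorization patterns would occur for a proportion of primes equal to their share of the group: S_6 (6T16) additionally contains elements of type 5+1, 4+1+1 (234 of its 720 elements, about 32% of primes). None of the 27 primes tested shows any such pattern (for each of these groups the chance of that is below 10^-4), which rules them out. Hence G = (S_3 x S_3) : C_2 (6T13), of order 72.

(S_3 x S_3) : C_2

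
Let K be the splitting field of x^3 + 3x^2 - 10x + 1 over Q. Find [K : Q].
The degree of the splitting field over Q equals the order of the Galois group, so first determine the group. The polynomial is an irreducible cubic over Q and its discriminant is 4225 = 65^2, a perfect square. For an irreducible cubic, a square discriminant forces the Galois group to be A_3, the cyclic group of order 3. The Galois group C_3 (3T1) has order 3, so the splitting field has degree 3 over Q.

3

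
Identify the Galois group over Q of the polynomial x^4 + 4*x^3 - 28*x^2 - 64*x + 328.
V_4 (also written V4)

The polynomial is an irreducible quartic over Q and its discriminant is 479084544 = 21888^2, a perfect square, so the Galois group is contained in A_4. The resolvent cubic y^3 + 28*y^2 - 1568*y - 46080 splits completely over Q, which gives the Klein four-group V_4.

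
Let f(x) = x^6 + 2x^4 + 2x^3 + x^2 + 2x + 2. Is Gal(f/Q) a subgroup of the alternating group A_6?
The polynomial is irreducible of degree 6 over Q. Its discriminant is -187648, which is not a perfect square. A Galois group lies in the alternating group exactly when the discriminant is a square in Q, so the Galois group ((S_3 x S_3) : C_2) is not contained in A_6.

No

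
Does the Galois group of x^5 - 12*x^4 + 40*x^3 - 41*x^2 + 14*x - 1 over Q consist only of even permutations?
Yes

The polynomial is irreducible of degree 5 over Q. Its discriminant is 7745089 = 2783^2, a perfect square. A Galois group lies in the alternating group exactly when the discriminant is a square in Q, so the Galois group (C_5) is contained in A_5.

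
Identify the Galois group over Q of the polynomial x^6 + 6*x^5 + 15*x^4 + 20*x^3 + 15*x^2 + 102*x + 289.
The polynomial f is an irreducible sextic over Q, so G = Gal(f/Q) is one of the 16 transitive subgroups 6T1, ..., 6T16 of S_6. The discriminant of f is -9727331052552192, which is not a perfect square, so G is not contained in A_6. The transitive groups of degree 6 not contained in A_6 are: C_6 (6T1, order 6), S_3 (6T2, order 6), D_6 (6T3, order 12), C_3 x S_3 (6T5, order 18), A_4 x C_2 (6T6, order 24), S_4 (6T8, order 24), S_3 x S_3 (6T9, order 36), S_4 x C_2 (6T11, order 48), (S_3 x S_3) : C_2 (6T13, order 72), PGL(2,5) (6T14, order 120), S_6 (6T16, order 720). By Dedekind's theorem, for a prime p not dividing disc(f) the degrees of the irreducible factors of f mod p form the cycle type of an element of G. Factoring f modulo the 27 such primes p <= 127 (skipping 2, 3, 17, 43, which divide the discriminant), each new pattern first appears at: mod 5: f = (x^6 + x^5 + 2x + 4), pattern 6; mod 7: f = (x + 6)(x^2 + x + 3)(x^3 + 6x^2 + 6x + 4), pattern 3+2+1; mod 11: f = (x^2 + 6x + 2)(x^4 + 2x^2 + 8x + 7), pattern 4+2; mod 13: f = (x + 8)(x + 11)(x^2 + 4x + 2)(x^2 + 9x + 6), pattern 2+2+1+1; mod 61: f = (x + 5)(x + 9)(x + 21)(x + 43)(x^2 + 50x + 5), pattern 2+1+1+1+1; mod 97: f = (x + 2)(x + 21)(x + 25)(x^3 + 55x^2 + 56x + 80), pattern 3+1+1+1; mod 113: f = (x^2 + 10x + 49)(x^2 + 17x + 78)(x^2 + 92x + 59), pattern 2+2+2; mod 127: f = (x^3 + 52x^2 + 17x + 110)(x^3 + 81x^2 + 104x + 110), pattern 3+3. No other pattern occurs in this range, so the set of observed cycle types is {6, 3+2+1, 4+2, 2+2+1+1, 2+1+1+1+1, 3+1+1+1, 2+2+2, 3+3}. The candidates containing elements of all these cycle types are (S_3 x S_3) : C_2 (6T13) of order 72, S_6 (6T16) of order 720; the others are excluded. The observed types are precisely the cycle types that occur in (S_3 x S_3) : C_2 (6T13) (apart from the identity). Each of the other remaining candidates has further cycle types, and by the Chebotarev density theorem the matching factorization patterns would occur for a proportion of primes equal to their share of the group: S_6 (6T16) additionally contains elements of type 5+1, 4+1+1 (234 of its 720 elements, about 32% of primes). None of the 27 primes tested shows any such pattern (for each of these groups the chance of that is below 10^-4), which rules them out. Hence G = (S_3 x S_3) : C_2 (6T13), of order 72.

(S_3 x S_3) : C_2, the group 6T13 of order 72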